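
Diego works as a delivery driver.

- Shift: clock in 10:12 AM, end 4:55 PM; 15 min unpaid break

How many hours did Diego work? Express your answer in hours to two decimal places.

6.47 hours

Shift: 10:12 AM–4:55 PM = 6 h 43 min; less 15 min break → 6 h 28 min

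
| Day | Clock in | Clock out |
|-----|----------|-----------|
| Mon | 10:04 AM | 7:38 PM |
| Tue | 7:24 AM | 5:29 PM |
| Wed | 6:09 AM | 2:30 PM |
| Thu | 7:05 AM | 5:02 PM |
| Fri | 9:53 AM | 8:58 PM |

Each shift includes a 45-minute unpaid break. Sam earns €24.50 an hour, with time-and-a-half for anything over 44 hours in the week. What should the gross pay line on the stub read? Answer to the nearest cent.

Mon: 10:04 AM–7:38 PM = 9 h 34 min; less 45 min break → 8 h 49 min
Tue: 7:24 AM–5:29 PM = 10 h 5 min; less 45 min break → 9 h 20 min
Wed: 6:09 AM–2:30 PM = 8 h 21 min; less 45 min break → 7 h 36 min
Thu: 7:05 AM–5:02 PM = 9 h 57 min; less 45 min break → 9 h 12 min
Fri: 9:53 AM–8:58 PM = 11 h 5 min; less 45 min break → 10 h 20 min
Total worked: 45 h 17 min = 2717 min.
Regular 44 h 0 min = 2640 min at €24.50/h; overtime 1 h 17 min = 77 min at €36.75/h.
Pay = (2640 × €24.50 + 77 × €36.75) ÷ 60 = €1125.16.

€1125.16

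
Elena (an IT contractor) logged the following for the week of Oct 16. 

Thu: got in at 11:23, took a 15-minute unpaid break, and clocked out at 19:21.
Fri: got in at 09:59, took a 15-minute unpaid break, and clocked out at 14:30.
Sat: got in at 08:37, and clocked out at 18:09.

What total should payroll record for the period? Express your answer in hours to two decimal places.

21.52 hours

Thu: 11:23–19:21 = 7 h 58 min; less 15 min break → 7 h 43 min
Fri: 09:59–14:30 = 4 h 31 min; less 15 min break → 4 h 16 min
Sat: 08:37–18:09 = 9 h 32 min
Total: 7 h 43 min + 4 h 16 min + 9 h 32 min = 21 h 31 min.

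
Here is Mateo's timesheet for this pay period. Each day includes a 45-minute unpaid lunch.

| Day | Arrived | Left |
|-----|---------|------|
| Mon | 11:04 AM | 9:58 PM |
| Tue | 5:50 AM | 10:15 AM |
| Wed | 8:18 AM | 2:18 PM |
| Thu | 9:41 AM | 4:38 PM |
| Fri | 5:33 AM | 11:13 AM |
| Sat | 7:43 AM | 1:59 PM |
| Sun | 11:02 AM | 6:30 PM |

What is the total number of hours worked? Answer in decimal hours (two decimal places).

Mon: 11:04 AM–9:58 PM = 10 h 54 min; less 45 min break → 10 h 9 min
Tue: 5:50 AM–10:15 AM = 4 h 25 min; less 45 min break → 3 h 40 min
Wed: 8:18 AM–2:18 PM = 6 h 0 min; less 45 min break → 5 h 15 min
Thu: 9:41 AM–4:38 PM = 6 h 57 min; less 45 min break → 6 h 12 min
Fri: 5:33 AM–11:13 AM = 5 h 40 min; less 45 min break → 4 h 55 min
Sat: 7:43 AM–1:59 PM = 6 h 16 min; less 45 min break → 5 h 31 min
Sun: 11:02 AM–6:30 PM = 7 h 28 min; less 45 min break → 6 h 43 min
Total: 10 h 9 min + 3 h 40 min + 5 h 15 min + 6 h 12 min + 4 h 55 min + 5 h 31 min + 6 h 43 min = 42 h 25 min.

42.42 hours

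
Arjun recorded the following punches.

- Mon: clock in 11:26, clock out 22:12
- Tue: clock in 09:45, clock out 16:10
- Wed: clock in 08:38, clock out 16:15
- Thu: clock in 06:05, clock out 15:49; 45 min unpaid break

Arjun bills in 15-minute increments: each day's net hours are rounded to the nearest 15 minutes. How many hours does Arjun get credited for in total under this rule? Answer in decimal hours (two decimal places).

33.75 hours

Mon: 11:26–22:12 = 10 h 46 min → rounds to 10 h 45 min
Tue: 09:45–16:10 = 6 h 25 min → rounds to 6 h 30 min
Wed: 08:38–16:15 = 7 h 37 min → rounds to 7 h 30 min
Thu: 06:05–15:49 = 9 h 44 min − 45 min = 8 h 59 min → rounds to 9 h 0 min
Total credited: 33 h 45 min.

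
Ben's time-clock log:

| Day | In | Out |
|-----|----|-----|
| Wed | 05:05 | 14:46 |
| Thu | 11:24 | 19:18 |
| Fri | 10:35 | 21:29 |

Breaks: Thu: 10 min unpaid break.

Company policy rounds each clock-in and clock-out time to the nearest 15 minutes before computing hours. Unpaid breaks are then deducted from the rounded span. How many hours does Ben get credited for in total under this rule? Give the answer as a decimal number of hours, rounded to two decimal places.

28.33 hours

Wed: in 05:05→05:00, out 14:46→14:45; 9 h 45 min
Thu: in 11:24→11:30, out 19:18→19:15; 7 h 45 min − 10 min = 7 h 35 min
Fri: in 10:35→10:30, out 21:29→21:30; 11 h 0 min
Total credited: 28 h 20 min.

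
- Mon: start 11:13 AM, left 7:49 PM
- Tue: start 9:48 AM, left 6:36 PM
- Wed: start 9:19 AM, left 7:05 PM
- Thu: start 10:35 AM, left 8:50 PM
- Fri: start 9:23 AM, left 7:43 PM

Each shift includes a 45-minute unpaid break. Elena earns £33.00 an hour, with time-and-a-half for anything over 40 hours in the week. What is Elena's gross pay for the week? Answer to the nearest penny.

Mon: 11:13 AM–7:49 PM = 8 h 36 min; less 45 min break → 7 h 51 min
Tue: 9:48 AM–6:36 PM = 8 h 48 min; less 45 min break → 8 h 3 min
Wed: 9:19 AM–7:05 PM = 9 h 46 min; less 45 min break → 9 h 1 min
Thu: 10:35 AM–8:50 PM = 10 h 15 min; less 45 min break → 9 h 30 min
Fri: 9:23 AM–7:43 PM = 10 h 20 min; less 45 min break → 9 h 35 min
Total worked: 44 h 0 min = 2640 min.
Regular 40 h 0 min = 2400 min at £33.00/h; overtime 4 h 0 min = 240 min at £49.50/h.
Pay = (2400 × £33.00 + 240 × £49.50) ÷ 60 = £1518.00.

£1518.00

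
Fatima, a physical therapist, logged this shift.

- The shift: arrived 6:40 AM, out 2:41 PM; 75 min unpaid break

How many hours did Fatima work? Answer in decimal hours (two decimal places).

6.77 hours

The shift: 6:40 AM–2:41 PM = 8 h 1 min; less 75 min break → 6 h 46 min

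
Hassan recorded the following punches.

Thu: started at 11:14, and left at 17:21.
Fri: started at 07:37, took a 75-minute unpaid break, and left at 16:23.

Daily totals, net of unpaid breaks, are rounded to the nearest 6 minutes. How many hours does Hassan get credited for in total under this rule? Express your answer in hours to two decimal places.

Thu: 11:14–17:21 = 6 h 7 min → rounds to 6 h 6 min
Fri: 07:37–16:23 = 8 h 46 min − 75 min = 7 h 31 min → rounds to 7 h 30 min
Total credited: 13 h 36 min.

13.60 hours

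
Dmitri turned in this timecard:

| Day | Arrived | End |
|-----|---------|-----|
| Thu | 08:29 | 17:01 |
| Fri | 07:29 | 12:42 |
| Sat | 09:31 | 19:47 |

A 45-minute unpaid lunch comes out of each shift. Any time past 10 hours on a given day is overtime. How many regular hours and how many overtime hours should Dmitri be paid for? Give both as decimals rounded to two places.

Regular 21.77 hours, overtime 0.00 hours

Thu: 08:29–17:01 = 8 h 32 min; less 45 min break → 7 h 47 min
Fri: 07:29–12:42 = 5 h 13 min; less 45 min break → 4 h 28 min
Sat: 09:31–19:47 = 10 h 16 min; less 45 min break → 9 h 31 min
Thu reg 7 h 47 min / OT 0 h 0 min; Fri reg 4 h 28 min / OT 0 h 0 min; Sat reg 9 h 31 min / OT 0 h 0 min.
Totals: regular 21 h 46 min, overtime 0 h 0 min.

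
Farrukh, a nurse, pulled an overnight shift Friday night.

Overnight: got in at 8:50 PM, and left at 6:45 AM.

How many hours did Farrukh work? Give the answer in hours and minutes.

Overnight: 8:50 PM → midnight = 3 h 10 min; midnight → 6:45 AM = 6 h 45 min; span 9 h 55 min

9 h 55 min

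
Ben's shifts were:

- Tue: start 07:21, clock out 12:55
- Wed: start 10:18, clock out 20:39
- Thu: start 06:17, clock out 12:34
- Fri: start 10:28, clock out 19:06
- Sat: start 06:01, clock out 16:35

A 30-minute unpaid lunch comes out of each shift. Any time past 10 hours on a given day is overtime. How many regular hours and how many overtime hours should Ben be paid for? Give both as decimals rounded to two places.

Regular 38.83 hours, overtime 0.07 hours

Tue: 07:21–12:55 = 5 h 34 min; less 30 min break → 5 h 4 min
Wed: 10:18–20:39 = 10 h 21 min; less 30 min break → 9 h 51 min
Thu: 06:17–12:34 = 6 h 17 min; less 30 min break → 5 h 47 min
Fri: 10:28–19:06 = 8 h 38 min; less 30 min break → 8 h 8 min
Sat: 06:01–16:35 = 10 h 34 min; less 30 min break → 10 h 4 min
Tue reg 5 h 4 min / OT 0 h 0 min; Wed reg 9 h 51 min / OT 0 h 0 min; Thu reg 5 h 47 min / OT 0 h 0 min; Fri reg 8 h 8 min / OT 0 h 0 min; Sat reg 10 h 0 min / OT 0 h 4 min.
Totals: regular 38 h 50 min, overtime 0 h 4 min.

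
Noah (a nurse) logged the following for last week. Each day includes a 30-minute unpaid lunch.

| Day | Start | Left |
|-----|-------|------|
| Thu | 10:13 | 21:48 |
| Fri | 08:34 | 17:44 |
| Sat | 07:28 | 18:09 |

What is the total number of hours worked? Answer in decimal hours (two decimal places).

Thu: 10:13–21:48 = 11 h 35 min; less 30 min break → 11 h 5 min
Fri: 08:34–17:44 = 9 h 10 min; less 30 min break → 8 h 40 min
Sat: 07:28–18:09 = 10 h 41 min; less 30 min break → 10 h 11 min
Total: 11 h 5 min + 8 h 40 min + 10 h 11 min = 29 h 56 min.

29.93 hours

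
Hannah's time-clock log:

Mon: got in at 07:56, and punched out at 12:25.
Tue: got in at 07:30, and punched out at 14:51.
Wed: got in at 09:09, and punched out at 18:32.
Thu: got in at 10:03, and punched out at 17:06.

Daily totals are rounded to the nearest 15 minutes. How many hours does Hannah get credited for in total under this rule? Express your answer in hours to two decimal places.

Mon: 07:56–12:25 = 4 h 29 min → rounds to 4 h 30 min
Tue: 07:30–14:51 = 7 h 21 min → rounds to 7 h 15 min
Wed: 09:09–18:32 = 9 h 23 min → rounds to 9 h 30 min
Thu: 10:03–17:06 = 7 h 3 min → rounds to 7 h 0 min
Total credited: 28 h 15 min.

28.25 hours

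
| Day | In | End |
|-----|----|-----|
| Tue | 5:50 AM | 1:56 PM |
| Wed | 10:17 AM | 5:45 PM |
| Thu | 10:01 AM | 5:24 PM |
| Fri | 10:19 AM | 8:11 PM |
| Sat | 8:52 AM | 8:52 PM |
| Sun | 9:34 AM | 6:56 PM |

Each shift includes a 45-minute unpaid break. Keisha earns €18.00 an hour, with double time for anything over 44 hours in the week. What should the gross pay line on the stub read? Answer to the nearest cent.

Tue: 5:50 AM–1:56 PM = 8 h 6 min; less 45 min break → 7 h 21 min
Wed: 10:17 AM–5:45 PM = 7 h 28 min; less 45 min break → 6 h 43 min
Thu: 10:01 AM–5:24 PM = 7 h 23 min; less 45 min break → 6 h 38 min
Fri: 10:19 AM–8:11 PM = 9 h 52 min; less 45 min break → 9 h 7 min
Sat: 8:52 AM–8:52 PM = 12 h 0 min; less 45 min break → 11 h 15 min
Sun: 9:34 AM–6:56 PM = 9 h 22 min; less 45 min break → 8 h 37 min
Total worked: 49 h 41 min = 2981 min.
Regular 44 h 0 min = 2640 min at €18.00/h; overtime 5 h 41 min = 341 min at €36.00/h.
Pay = (2640 × €18.00 + 341 × €36.00) ÷ 60 = €996.60.

€996.60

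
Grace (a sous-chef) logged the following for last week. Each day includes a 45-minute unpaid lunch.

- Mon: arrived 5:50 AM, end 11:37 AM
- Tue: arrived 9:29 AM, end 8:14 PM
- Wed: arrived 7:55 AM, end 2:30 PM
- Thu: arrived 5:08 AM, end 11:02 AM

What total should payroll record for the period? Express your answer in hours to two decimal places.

26.02 hours

Mon: 5:50 AM–11:37 AM = 5 h 47 min; less 45 min break → 5 h 2 min
Tue: 9:29 AM–8:14 PM = 10 h 45 min; less 45 min break → 10 h 0 min
Wed: 7:55 AM–2:30 PM = 6 h 35 min; less 45 min break → 5 h 50 min
Thu: 5:08 AM–11:02 AM = 5 h 54 min; less 45 min break → 5 h 9 min
Total: 5 h 2 min + 10 h 0 min + 5 h 50 min + 5 h 9 min = 26 h 1 min.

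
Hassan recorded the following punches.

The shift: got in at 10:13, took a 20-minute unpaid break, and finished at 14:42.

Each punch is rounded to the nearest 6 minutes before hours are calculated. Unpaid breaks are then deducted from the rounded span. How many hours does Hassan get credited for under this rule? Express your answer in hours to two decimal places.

The shift: in 10:13→10:12, out 14:42→14:42; 4 h 30 min − 20 min = 4 h 10 min

4.17 hours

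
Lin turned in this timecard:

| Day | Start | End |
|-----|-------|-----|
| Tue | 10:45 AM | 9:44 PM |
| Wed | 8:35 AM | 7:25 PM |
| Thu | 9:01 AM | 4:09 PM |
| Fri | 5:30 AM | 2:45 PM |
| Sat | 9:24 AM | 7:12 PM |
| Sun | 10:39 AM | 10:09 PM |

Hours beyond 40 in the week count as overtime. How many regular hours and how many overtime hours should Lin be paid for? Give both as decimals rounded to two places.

Tue: 10:45 AM–9:44 PM = 10 h 59 min
Wed: 8:35 AM–7:25 PM = 10 h 50 min
Thu: 9:01 AM–4:09 PM = 7 h 8 min
Fri: 5:30 AM–2:45 PM = 9 h 15 min
Sat: 9:24 AM–7:12 PM = 9 h 48 min
Sun: 10:39 AM–10:09 PM = 11 h 30 min
Total worked: 59 h 30 min = 59.50 h.
Threshold 40 h → overtime 19 h 30 min, regular 40 h 0 min.

Regular 40.00 hours, overtime 19.50 hours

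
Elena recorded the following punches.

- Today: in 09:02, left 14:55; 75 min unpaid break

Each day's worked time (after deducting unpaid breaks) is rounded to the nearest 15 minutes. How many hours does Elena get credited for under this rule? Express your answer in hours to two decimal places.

Today: 09:02–14:55 = 5 h 53 min − 75 min = 4 h 38 min → rounds to 4 h 45 min

4.75 hours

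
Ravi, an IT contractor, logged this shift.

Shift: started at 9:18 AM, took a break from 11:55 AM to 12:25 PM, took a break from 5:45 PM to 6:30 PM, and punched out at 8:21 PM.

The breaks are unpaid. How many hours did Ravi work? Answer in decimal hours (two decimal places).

Shift: 9:18 AM–8:21 PM = 11 h 3 min; less 75 min break → 9 h 48 min

9.80 hours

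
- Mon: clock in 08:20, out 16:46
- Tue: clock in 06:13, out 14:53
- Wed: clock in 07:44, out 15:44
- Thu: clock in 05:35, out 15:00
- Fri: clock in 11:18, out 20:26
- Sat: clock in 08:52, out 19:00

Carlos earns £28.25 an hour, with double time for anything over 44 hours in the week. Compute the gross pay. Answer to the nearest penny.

Mon: 08:20–16:46 = 8 h 26 min
Tue: 06:13–14:53 = 8 h 40 min
Wed: 07:44–15:44 = 8 h 0 min
Thu: 05:35–15:00 = 9 h 25 min
Fri: 11:18–20:26 = 9 h 8 min
Sat: 08:52–19:00 = 10 h 8 min
Total worked: 53 h 47 min = 3227 min.
Regular 44 h 0 min = 2640 min at £28.25/h; overtime 9 h 47 min = 587 min at £56.50/h.
Pay = (2640 × £28.25 + 587 × £56.50) ÷ 60 = £1795.76.

£1795.76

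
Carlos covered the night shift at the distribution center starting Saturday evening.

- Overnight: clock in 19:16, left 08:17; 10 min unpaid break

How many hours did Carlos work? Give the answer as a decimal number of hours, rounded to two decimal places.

12.85 hours

Overnight: 19:16 → midnight = 4 h 44 min; midnight → 08:17 = 8 h 17 min; span 13 h 1 min; less 10 min break → 12 h 51 min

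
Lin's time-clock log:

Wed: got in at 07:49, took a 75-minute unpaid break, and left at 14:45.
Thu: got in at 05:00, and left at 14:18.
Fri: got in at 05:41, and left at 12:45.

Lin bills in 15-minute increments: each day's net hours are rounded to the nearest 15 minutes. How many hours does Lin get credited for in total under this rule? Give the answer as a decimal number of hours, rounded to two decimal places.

22.00 hours

Wed: 07:49–14:45 = 6 h 56 min − 75 min = 5 h 41 min → rounds to 5 h 45 min
Thu: 05:00–14:18 = 9 h 18 min → rounds to 9 h 15 min
Fri: 05:41–12:45 = 7 h 4 min → rounds to 7 h 0 min
Total credited: 22 h 0 min.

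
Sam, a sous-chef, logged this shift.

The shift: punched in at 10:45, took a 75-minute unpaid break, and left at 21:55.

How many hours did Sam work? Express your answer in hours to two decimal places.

9.92 hours

The shift: 10:45–21:55 = 11 h 10 min; less 75 min break → 9 h 55 min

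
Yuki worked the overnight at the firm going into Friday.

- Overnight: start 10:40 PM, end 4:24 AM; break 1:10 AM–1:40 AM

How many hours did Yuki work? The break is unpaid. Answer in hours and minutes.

5 h 14 min

Overnight: 10:40 PM → midnight = 1 h 20 min; midnight → 4:24 AM = 4 h 24 min; span 5 h 44 min; less 30 min break → 5 h 14 min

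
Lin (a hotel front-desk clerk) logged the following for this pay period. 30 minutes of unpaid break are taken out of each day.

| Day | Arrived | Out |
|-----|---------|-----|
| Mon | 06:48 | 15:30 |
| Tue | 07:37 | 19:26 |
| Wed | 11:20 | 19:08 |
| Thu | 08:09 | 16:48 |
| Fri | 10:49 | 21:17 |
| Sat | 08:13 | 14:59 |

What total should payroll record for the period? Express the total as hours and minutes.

51 h 12 min

Mon: 06:48–15:30 = 8 h 42 min; less 30 min break → 8 h 12 min
Tue: 07:37–19:26 = 11 h 49 min; less 30 min break → 11 h 19 min
Wed: 11:20–19:08 = 7 h 48 min; less 30 min break → 7 h 18 min
Thu: 08:09–16:48 = 8 h 39 min; less 30 min break → 8 h 9 min
Fri: 10:49–21:17 = 10 h 28 min; less 30 min break → 9 h 58 min
Sat: 08:13–14:59 = 6 h 46 min; less 30 min break → 6 h 16 min
Total: 8 h 12 min + 11 h 19 min + 7 h 18 min + 8 h 9 min + 9 h 58 min + 6 h 16 min = 51 h 12 min.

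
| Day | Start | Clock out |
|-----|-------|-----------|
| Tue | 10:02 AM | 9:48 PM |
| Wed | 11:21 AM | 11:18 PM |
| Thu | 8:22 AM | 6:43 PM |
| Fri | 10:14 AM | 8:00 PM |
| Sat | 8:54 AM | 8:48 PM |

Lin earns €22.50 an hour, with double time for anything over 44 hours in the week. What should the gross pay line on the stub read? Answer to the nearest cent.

Tue: 10:02 AM–9:48 PM = 11 h 46 min
Wed: 11:21 AM–11:18 PM = 11 h 57 min
Thu: 8:22 AM–6:43 PM = 10 h 21 min
Fri: 10:14 AM–8:00 PM = 9 h 46 min
Sat: 8:54 AM–8:48 PM = 11 h 54 min
Total worked: 55 h 44 min = 3344 min.
Regular 44 h 0 min = 2640 min at €22.50/h; overtime 11 h 44 min = 704 min at €45.00/h.
Pay = (2640 × €22.50 + 704 × €45.00) ÷ 60 = €1518.00.

€1518.00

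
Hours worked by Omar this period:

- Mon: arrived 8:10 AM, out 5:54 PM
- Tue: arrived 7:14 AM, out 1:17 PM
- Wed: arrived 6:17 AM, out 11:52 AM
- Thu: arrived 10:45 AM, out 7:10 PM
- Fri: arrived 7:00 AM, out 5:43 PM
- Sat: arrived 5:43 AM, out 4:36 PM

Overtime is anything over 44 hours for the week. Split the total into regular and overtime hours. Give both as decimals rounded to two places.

Mon: 8:10 AM–5:54 PM = 9 h 44 min
Tue: 7:14 AM–1:17 PM = 6 h 3 min
Wed: 6:17 AM–11:52 AM = 5 h 35 min
Thu: 10:45 AM–7:10 PM = 8 h 25 min
Fri: 7:00 AM–5:43 PM = 10 h 43 min
Sat: 5:43 AM–4:36 PM = 10 h 53 min
Total worked: 51 h 23 min = 51.38 h.
Threshold 44 h → overtime 7 h 23 min, regular 44 h 0 min.

Regular 44.00 hours, overtime 7.38 hours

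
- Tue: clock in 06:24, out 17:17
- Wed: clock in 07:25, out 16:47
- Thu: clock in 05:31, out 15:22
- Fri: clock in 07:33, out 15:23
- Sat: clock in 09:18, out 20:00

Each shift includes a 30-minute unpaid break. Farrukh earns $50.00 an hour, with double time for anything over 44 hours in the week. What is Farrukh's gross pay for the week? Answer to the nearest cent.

Tue: 06:24–17:17 = 10 h 53 min; less 30 min break → 10 h 23 min
Wed: 07:25–16:47 = 9 h 22 min; less 30 min break → 8 h 52 min
Thu: 05:31–15:22 = 9 h 51 min; less 30 min break → 9 h 21 min
Fri: 07:33–15:23 = 7 h 50 min; less 30 min break → 7 h 20 min
Sat: 09:18–20:00 = 10 h 42 min; less 30 min break → 10 h 12 min
Total worked: 46 h 8 min = 2768 min.
Regular 44 h 0 min = 2640 min at $50.00/h; overtime 2 h 8 min = 128 min at $100.00/h.
Pay = (2640 × $50.00 + 128 × $100.00) ÷ 60 = $2413.33.

$2413.33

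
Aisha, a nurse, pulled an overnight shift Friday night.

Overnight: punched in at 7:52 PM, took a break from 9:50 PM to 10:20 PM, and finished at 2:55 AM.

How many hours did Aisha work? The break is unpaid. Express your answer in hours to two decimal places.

6.55 hours

Overnight: 7:52 PM → midnight = 4 h 8 min; midnight → 2:55 AM = 2 h 55 min; span 7 h 3 min; less 30 min break → 6 h 33 min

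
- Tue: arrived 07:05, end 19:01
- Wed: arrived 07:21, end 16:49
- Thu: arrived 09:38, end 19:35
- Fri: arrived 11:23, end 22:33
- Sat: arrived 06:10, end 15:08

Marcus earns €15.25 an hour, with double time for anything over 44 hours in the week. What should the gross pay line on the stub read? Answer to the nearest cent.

€899.24

Tue: 07:05–19:01 = 11 h 56 min
Wed: 07:21–16:49 = 9 h 28 min
Thu: 09:38–19:35 = 9 h 57 min
Fri: 11:23–22:33 = 11 h 10 min
Sat: 06:10–15:08 = 8 h 58 min
Total worked: 51 h 29 min = 3089 min.
Regular 44 h 0 min = 2640 min at €15.25/h; overtime 7 h 29 min = 449 min at €30.50/h.
Pay = (2640 × €15.25 + 449 × €30.50) ÷ 60 = €899.24.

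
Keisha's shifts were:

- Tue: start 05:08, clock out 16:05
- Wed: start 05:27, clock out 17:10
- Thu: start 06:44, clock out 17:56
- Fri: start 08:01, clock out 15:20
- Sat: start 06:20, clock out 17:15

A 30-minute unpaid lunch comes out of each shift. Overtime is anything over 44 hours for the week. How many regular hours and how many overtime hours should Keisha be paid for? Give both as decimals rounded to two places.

Regular 44.00 hours, overtime 5.60 hours

Tue: 05:08–16:05 = 10 h 57 min; less 30 min break → 10 h 27 min
Wed: 05:27–17:10 = 11 h 43 min; less 30 min break → 11 h 13 min
Thu: 06:44–17:56 = 11 h 12 min; less 30 min break → 10 h 42 min
Fri: 08:01–15:20 = 7 h 19 min; less 30 min break → 6 h 49 min
Sat: 06:20–17:15 = 10 h 55 min; less 30 min break → 10 h 25 min
Total worked: 49 h 36 min = 49.60 h.
Threshold 44 h → overtime 5 h 36 min, regular 44 h 0 min.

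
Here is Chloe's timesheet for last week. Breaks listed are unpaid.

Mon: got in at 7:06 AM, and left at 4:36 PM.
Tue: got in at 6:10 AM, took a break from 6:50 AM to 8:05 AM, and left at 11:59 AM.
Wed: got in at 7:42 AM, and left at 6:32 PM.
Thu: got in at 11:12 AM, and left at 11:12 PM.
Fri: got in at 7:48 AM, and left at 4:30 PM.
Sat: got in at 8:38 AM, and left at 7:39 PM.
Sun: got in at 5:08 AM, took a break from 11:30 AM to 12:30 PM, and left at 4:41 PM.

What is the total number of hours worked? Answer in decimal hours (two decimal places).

67.17 hours

Mon: 7:06 AM–4:36 PM = 9 h 30 min
Tue: 6:10 AM–11:59 AM = 5 h 49 min; less 75 min break → 4 h 34 min
Wed: 7:42 AM–6:32 PM = 10 h 50 min
Thu: 11:12 AM–11:12 PM = 12 h 0 min
Fri: 7:48 AM–4:30 PM = 8 h 42 min
Sat: 8:38 AM–7:39 PM = 11 h 1 min
Sun: 5:08 AM–4:41 PM = 11 h 33 min; less 60 min break → 10 h 33 min
Total: 9 h 30 min + 4 h 34 min + 10 h 50 min + 12 h 0 min + 8 h 42 min + 11 h 1 min + 10 h 33 min = 67 h 10 min.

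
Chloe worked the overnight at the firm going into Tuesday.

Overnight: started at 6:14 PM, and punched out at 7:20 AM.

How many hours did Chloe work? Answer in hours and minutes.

Overnight: 6:14 PM → midnight = 5 h 46 min; midnight → 7:20 AM = 7 h 20 min; span 13 h 6 min

13 h 6 min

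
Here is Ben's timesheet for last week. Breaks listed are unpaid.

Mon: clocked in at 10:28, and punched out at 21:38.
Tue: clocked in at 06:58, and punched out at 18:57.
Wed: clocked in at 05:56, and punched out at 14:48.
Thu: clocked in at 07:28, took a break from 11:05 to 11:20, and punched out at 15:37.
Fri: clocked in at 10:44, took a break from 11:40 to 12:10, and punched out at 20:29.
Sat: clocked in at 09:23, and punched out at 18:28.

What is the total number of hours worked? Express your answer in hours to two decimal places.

Mon: 10:28–21:38 = 11 h 10 min
Tue: 06:58–18:57 = 11 h 59 min
Wed: 05:56–14:48 = 8 h 52 min
Thu: 07:28–15:37 = 8 h 9 min; less 15 min break → 7 h 54 min
Fri: 10:44–20:29 = 9 h 45 min; less 30 min break → 9 h 15 min
Sat: 09:23–18:28 = 9 h 5 min
Total: 11 h 10 min + 11 h 59 min + 8 h 52 min + 7 h 54 min + 9 h 15 min + 9 h 5 min = 58 h 15 min.

58.25 hours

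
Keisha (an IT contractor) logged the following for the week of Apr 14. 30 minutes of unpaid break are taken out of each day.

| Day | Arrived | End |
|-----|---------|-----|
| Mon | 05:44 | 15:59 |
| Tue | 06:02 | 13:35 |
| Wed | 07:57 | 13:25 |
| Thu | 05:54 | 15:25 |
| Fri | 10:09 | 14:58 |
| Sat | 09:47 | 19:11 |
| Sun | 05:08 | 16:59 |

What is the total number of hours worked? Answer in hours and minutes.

Mon: 05:44–15:59 = 10 h 15 min; less 30 min break → 9 h 45 min
Tue: 06:02–13:35 = 7 h 33 min; less 30 min break → 7 h 3 min
Wed: 07:57–13:25 = 5 h 28 min; less 30 min break → 4 h 58 min
Thu: 05:54–15:25 = 9 h 31 min; less 30 min break → 9 h 1 min
Fri: 10:09–14:58 = 4 h 49 min; less 30 min break → 4 h 19 min
Sat: 09:47–19:11 = 9 h 24 min; less 30 min break → 8 h 54 min
Sun: 05:08–16:59 = 11 h 51 min; less 30 min break → 11 h 21 min
Total: 9 h 45 min + 7 h 3 min + 4 h 58 min + 9 h 1 min + 4 h 19 min + 8 h 54 min + 11 h 21 min = 55 h 21 min.

55 h 21 min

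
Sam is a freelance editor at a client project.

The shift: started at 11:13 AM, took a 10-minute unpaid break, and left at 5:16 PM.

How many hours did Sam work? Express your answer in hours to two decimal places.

5.88 hours

The shift: 11:13 AM–5:16 PM = 6 h 3 min; less 10 min break → 5 h 53 min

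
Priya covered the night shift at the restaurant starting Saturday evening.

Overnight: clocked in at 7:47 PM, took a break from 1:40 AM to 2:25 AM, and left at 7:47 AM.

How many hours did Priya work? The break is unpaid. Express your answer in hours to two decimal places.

Overnight: 7:47 PM → midnight = 4 h 13 min; midnight → 7:47 AM = 7 h 47 min; span 12 h 0 min; less 45 min break → 11 h 15 min

11.25 hours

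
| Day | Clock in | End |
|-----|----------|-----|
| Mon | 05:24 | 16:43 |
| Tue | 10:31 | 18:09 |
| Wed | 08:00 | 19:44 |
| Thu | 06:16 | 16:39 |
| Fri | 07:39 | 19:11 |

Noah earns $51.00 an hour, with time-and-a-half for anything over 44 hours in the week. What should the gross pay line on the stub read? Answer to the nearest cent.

$2901.90

Mon: 05:24–16:43 = 11 h 19 min
Tue: 10:31–18:09 = 7 h 38 min
Wed: 08:00–19:44 = 11 h 44 min
Thu: 06:16–16:39 = 10 h 23 min
Fri: 07:39–19:11 = 11 h 32 min
Total worked: 52 h 36 min = 3156 min.
Regular 44 h 0 min = 2640 min at $51.00/h; overtime 8 h 36 min = 516 min at $76.50/h.
Pay = (2640 × $51.00 + 516 × $76.50) ÷ 60 = $2901.90.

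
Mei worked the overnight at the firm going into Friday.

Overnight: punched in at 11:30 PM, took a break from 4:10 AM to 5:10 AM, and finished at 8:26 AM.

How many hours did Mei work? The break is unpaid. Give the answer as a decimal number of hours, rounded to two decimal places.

7.93 hours

Overnight: 11:30 PM → midnight = 0 h 30 min; midnight → 8:26 AM = 8 h 26 min; span 8 h 56 min; less 60 min break → 7 h 56 min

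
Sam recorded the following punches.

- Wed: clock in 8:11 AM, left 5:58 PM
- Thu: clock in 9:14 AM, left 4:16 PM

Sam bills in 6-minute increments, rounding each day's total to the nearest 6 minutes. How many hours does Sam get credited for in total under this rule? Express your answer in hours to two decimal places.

Wed: 8:11 AM–5:58 PM = 9 h 47 min → rounds to 9 h 48 min
Thu: 9:14 AM–4:16 PM = 7 h 2 min → rounds to 7 h 0 min
Total credited: 16 h 48 min.

16.80 hours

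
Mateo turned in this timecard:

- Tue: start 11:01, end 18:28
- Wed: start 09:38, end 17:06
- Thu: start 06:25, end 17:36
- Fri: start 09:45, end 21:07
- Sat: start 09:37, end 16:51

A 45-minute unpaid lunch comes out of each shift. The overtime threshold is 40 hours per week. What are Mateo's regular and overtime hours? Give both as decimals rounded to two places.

Regular 40.00 hours, overtime 0.95 hours

Tue: 11:01–18:28 = 7 h 27 min; less 45 min break → 6 h 42 min
Wed: 09:38–17:06 = 7 h 28 min; less 45 min break → 6 h 43 min
Thu: 06:25–17:36 = 11 h 11 min; less 45 min break → 10 h 26 min
Fri: 09:45–21:07 = 11 h 22 min; less 45 min break → 10 h 37 min
Sat: 09:37–16:51 = 7 h 14 min; less 45 min break → 6 h 29 min
Total worked: 40 h 57 min = 40.95 h.
Threshold 40 h → overtime 0 h 57 min, regular 40 h 0 min.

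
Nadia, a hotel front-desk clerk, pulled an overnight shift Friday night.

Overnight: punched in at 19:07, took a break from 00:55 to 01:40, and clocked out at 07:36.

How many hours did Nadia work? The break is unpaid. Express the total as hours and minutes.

Overnight: 19:07 → midnight = 4 h 53 min; midnight → 07:36 = 7 h 36 min; span 12 h 29 min; less 45 min break → 11 h 44 min

11 h 44 min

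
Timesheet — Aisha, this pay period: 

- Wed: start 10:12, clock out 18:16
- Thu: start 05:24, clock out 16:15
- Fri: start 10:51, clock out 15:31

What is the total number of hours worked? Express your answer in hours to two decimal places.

23.58 hours

Wed: 10:12–18:16 = 8 h 4 min
Thu: 05:24–16:15 = 10 h 51 min
Fri: 10:51–15:31 = 4 h 40 min
Total: 8 h 4 min + 10 h 51 min + 4 h 40 min = 23 h 35 min.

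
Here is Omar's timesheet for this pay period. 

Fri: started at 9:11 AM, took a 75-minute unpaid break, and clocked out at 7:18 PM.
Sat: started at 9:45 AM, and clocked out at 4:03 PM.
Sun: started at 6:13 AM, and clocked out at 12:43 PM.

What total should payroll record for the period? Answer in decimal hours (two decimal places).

Fri: 9:11 AM–7:18 PM = 10 h 7 min; less 75 min break → 8 h 52 min
Sat: 9:45 AM–4:03 PM = 6 h 18 min
Sun: 6:13 AM–12:43 PM = 6 h 30 min
Total: 8 h 52 min + 6 h 18 min + 6 h 30 min = 21 h 40 min.

21.67 hours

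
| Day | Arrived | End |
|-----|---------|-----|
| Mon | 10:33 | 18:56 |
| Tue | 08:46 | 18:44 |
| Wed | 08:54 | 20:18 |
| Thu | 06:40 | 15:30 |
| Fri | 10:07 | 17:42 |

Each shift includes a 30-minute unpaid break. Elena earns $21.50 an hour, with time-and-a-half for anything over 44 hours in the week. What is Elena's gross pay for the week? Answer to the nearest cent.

Mon: 10:33–18:56 = 8 h 23 min; less 30 min break → 7 h 53 min
Tue: 08:46–18:44 = 9 h 58 min; less 30 min break → 9 h 28 min
Wed: 08:54–20:18 = 11 h 24 min; less 30 min break → 10 h 54 min
Thu: 06:40–15:30 = 8 h 50 min; less 30 min break → 8 h 20 min
Fri: 10:07–17:42 = 7 h 35 min; less 30 min break → 7 h 5 min
Total worked: 43 h 40 min = 2620 min.
Regular 43 h 40 min = 2620 min at $21.50/h; overtime 0 h 0 min = 0 min at $32.25/h.
Pay = (2620 × $21.50 + 0 × $32.25) ÷ 60 = $938.83.

$938.83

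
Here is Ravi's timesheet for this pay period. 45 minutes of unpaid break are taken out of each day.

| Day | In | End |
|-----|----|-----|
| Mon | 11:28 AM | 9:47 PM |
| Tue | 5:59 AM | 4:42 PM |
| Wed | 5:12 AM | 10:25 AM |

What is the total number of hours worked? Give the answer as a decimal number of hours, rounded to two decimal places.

24.00 hours

Mon: 11:28 AM–9:47 PM = 10 h 19 min; less 45 min break → 9 h 34 min
Tue: 5:59 AM–4:42 PM = 10 h 43 min; less 45 min break → 9 h 58 min
Wed: 5:12 AM–10:25 AM = 5 h 13 min; less 45 min break → 4 h 28 min
Total: 9 h 34 min + 9 h 58 min + 4 h 28 min = 24 h 0 min.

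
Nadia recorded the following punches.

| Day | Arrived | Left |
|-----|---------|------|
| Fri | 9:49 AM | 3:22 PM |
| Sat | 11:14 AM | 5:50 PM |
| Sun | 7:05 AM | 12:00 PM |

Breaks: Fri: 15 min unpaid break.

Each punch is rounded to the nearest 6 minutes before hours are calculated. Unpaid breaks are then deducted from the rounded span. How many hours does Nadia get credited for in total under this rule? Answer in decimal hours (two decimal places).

16.85 hours

Fri: in 9:49 AM→9:48 AM, out 3:22 PM→3:24 PM; 5 h 36 min − 15 min = 5 h 21 min
Sat: in 11:14 AM→11:12 AM, out 5:50 PM→5:48 PM; 6 h 36 min
Sun: in 7:05 AM→7:06 AM, out 12:00 PM→12:00 PM; 4 h 54 min
Total credited: 16 h 51 min.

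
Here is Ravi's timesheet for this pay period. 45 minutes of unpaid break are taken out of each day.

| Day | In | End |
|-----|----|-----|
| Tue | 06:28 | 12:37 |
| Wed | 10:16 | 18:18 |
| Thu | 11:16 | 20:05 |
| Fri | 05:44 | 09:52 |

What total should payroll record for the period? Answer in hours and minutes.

Tue: 06:28–12:37 = 6 h 9 min; less 45 min break → 5 h 24 min
Wed: 10:16–18:18 = 8 h 2 min; less 45 min break → 7 h 17 min
Thu: 11:16–20:05 = 8 h 49 min; less 45 min break → 8 h 4 min
Fri: 05:44–09:52 = 4 h 8 min; less 45 min break → 3 h 23 min
Total: 5 h 24 min + 7 h 17 min + 8 h 4 min + 3 h 23 min = 24 h 8 min.

24 h 8 min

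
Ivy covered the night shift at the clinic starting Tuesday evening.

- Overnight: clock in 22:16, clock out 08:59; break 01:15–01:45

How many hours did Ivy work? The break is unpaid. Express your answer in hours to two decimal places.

10.22 hours

Overnight: 22:16 → midnight = 1 h 44 min; midnight → 08:59 = 8 h 59 min; span 10 h 43 min; less 30 min break → 10 h 13 min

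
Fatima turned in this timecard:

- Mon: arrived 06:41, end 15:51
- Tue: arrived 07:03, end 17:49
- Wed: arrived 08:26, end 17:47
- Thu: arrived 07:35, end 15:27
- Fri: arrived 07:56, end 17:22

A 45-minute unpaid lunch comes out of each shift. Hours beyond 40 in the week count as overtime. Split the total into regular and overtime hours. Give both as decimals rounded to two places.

Mon: 06:41–15:51 = 9 h 10 min; less 45 min break → 8 h 25 min
Tue: 07:03–17:49 = 10 h 46 min; less 45 min break → 10 h 1 min
Wed: 08:26–17:47 = 9 h 21 min; less 45 min break → 8 h 36 min
Thu: 07:35–15:27 = 7 h 52 min; less 45 min break → 7 h 7 min
Fri: 07:56–17:22 = 9 h 26 min; less 45 min break → 8 h 41 min
Total worked: 42 h 50 min = 42.83 h.
Threshold 40 h → overtime 2 h 50 min, regular 40 h 0 min.

Regular 40.00 hours, overtime 2.83 hours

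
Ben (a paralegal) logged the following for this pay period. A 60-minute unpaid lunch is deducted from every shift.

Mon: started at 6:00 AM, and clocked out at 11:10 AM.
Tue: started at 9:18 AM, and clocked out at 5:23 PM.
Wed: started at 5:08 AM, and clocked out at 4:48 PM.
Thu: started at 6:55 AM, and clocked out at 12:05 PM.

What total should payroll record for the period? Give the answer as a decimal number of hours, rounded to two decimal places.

26.08 hours

Mon: 6:00 AM–11:10 AM = 5 h 10 min; less 60 min break → 4 h 10 min
Tue: 9:18 AM–5:23 PM = 8 h 5 min; less 60 min break → 7 h 5 min
Wed: 5:08 AM–4:48 PM = 11 h 40 min; less 60 min break → 10 h 40 min
Thu: 6:55 AM–12:05 PM = 5 h 10 min; less 60 min break → 4 h 10 min
Total: 4 h 10 min + 7 h 5 min + 10 h 40 min + 4 h 10 min = 26 h 5 min.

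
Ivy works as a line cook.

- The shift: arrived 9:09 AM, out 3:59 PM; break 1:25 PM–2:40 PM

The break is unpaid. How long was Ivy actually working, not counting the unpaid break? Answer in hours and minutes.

The shift: 9:09 AM–3:59 PM = 6 h 50 min; less 75 min break → 5 h 35 min

5 h 35 min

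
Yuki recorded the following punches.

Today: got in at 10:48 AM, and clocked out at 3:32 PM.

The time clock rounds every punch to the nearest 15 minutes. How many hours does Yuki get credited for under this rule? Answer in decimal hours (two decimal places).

Today: in 10:48 AM→10:45 AM, out 3:32 PM→3:30 PM; 4 h 45 min

4.75 hours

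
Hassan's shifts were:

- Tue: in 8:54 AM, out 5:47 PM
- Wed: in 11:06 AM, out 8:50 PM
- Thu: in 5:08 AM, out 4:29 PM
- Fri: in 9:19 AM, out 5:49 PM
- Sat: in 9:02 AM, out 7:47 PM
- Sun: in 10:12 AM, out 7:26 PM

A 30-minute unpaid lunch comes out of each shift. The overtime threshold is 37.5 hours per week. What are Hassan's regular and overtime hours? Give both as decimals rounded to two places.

Tue: 8:54 AM–5:47 PM = 8 h 53 min; less 30 min break → 8 h 23 min
Wed: 11:06 AM–8:50 PM = 9 h 44 min; less 30 min break → 9 h 14 min
Thu: 5:08 AM–4:29 PM = 11 h 21 min; less 30 min break → 10 h 51 min
Fri: 9:19 AM–5:49 PM = 8 h 30 min; less 30 min break → 8 h 0 min
Sat: 9:02 AM–7:47 PM = 10 h 45 min; less 30 min break → 10 h 15 min
Sun: 10:12 AM–7:26 PM = 9 h 14 min; less 30 min break → 8 h 44 min
Total worked: 55 h 27 min = 55.45 h.
Threshold 37.5 h → overtime 17 h 57 min, regular 37 h 30 min.

Regular 37.50 hours, overtime 17.95 hours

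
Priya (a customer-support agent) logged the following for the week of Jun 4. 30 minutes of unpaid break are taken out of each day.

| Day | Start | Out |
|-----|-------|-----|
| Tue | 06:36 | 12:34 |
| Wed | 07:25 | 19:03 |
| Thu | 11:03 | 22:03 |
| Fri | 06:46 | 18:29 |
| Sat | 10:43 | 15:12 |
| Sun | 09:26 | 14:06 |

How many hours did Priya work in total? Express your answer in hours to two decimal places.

Tue: 06:36–12:34 = 5 h 58 min; less 30 min break → 5 h 28 min
Wed: 07:25–19:03 = 11 h 38 min; less 30 min break → 11 h 8 min
Thu: 11:03–22:03 = 11 h 0 min; less 30 min break → 10 h 30 min
Fri: 06:46–18:29 = 11 h 43 min; less 30 min break → 11 h 13 min
Sat: 10:43–15:12 = 4 h 29 min; less 30 min break → 3 h 59 min
Sun: 09:26–14:06 = 4 h 40 min; less 30 min break → 4 h 10 min
Total: 5 h 28 min + 11 h 8 min + 10 h 30 min + 11 h 13 min + 3 h 59 min + 4 h 10 min = 46 h 28 min.

46.47 hours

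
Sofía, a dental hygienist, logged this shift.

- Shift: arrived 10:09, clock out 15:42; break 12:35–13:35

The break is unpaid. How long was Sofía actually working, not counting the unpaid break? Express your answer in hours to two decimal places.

Shift: 10:09–15:42 = 5 h 33 min; less 60 min break → 4 h 33 min

4.55 hours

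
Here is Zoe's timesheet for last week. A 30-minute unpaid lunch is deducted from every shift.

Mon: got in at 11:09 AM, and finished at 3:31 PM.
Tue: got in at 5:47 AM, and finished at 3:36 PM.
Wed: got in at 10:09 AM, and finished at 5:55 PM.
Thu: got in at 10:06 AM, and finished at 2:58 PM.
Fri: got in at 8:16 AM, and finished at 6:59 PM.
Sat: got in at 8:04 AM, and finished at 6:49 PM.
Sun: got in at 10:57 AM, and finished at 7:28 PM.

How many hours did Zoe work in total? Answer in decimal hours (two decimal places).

53.30 hours

Mon: 11:09 AM–3:31 PM = 4 h 22 min; less 30 min break → 3 h 52 min
Tue: 5:47 AM–3:36 PM = 9 h 49 min; less 30 min break → 9 h 19 min
Wed: 10:09 AM–5:55 PM = 7 h 46 min; less 30 min break → 7 h 16 min
Thu: 10:06 AM–2:58 PM = 4 h 52 min; less 30 min break → 4 h 22 min
Fri: 8:16 AM–6:59 PM = 10 h 43 min; less 30 min break → 10 h 13 min
Sat: 8:04 AM–6:49 PM = 10 h 45 min; less 30 min break → 10 h 15 min
Sun: 10:57 AM–7:28 PM = 8 h 31 min; less 30 min break → 8 h 1 min
Total: 3 h 52 min + 9 h 19 min + 7 h 16 min + 4 h 22 min + 10 h 13 min + 10 h 15 min + 8 h 1 min = 53 h 18 min.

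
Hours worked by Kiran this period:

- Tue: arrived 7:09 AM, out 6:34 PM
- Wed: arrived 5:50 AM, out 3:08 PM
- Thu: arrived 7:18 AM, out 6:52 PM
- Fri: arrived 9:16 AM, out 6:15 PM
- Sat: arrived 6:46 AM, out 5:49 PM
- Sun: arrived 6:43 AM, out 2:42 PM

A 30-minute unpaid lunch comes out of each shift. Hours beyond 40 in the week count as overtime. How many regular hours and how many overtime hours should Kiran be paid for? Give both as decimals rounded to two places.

Tue: 7:09 AM–6:34 PM = 11 h 25 min; less 30 min break → 10 h 55 min
Wed: 5:50 AM–3:08 PM = 9 h 18 min; less 30 min break → 8 h 48 min
Thu: 7:18 AM–6:52 PM = 11 h 34 min; less 30 min break → 11 h 4 min
Fri: 9:16 AM–6:15 PM = 8 h 59 min; less 30 min break → 8 h 29 min
Sat: 6:46 AM–5:49 PM = 11 h 3 min; less 30 min break → 10 h 33 min
Sun: 6:43 AM–2:42 PM = 7 h 59 min; less 30 min break → 7 h 29 min
Total worked: 57 h 18 min = 57.30 h.
Threshold 40 h → overtime 17 h 18 min, regular 40 h 0 min.

Regular 40.00 hours, overtime 17.30 hours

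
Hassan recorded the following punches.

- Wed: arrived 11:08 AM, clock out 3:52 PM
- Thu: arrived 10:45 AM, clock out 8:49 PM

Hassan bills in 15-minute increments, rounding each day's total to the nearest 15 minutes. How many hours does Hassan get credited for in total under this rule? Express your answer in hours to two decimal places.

14.75 hours

Wed: 11:08 AM–3:52 PM = 4 h 44 min → rounds to 4 h 45 min
Thu: 10:45 AM–8:49 PM = 10 h 4 min → rounds to 10 h 0 min
Total credited: 14 h 45 min.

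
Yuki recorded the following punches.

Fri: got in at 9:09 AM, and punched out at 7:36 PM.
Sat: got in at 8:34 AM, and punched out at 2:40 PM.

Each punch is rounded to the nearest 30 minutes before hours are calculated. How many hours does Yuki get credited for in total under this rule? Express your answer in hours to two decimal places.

Fri: in 9:09 AM→9:00 AM, out 7:36 PM→7:30 PM; 10 h 30 min
Sat: in 8:34 AM→8:30 AM, out 2:40 PM→2:30 PM; 6 h 0 min
Total credited: 16 h 30 min.

16.50 hours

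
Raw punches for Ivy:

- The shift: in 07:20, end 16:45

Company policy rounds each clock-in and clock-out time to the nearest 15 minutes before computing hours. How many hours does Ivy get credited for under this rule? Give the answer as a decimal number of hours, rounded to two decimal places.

The shift: in 07:20→07:15, out 16:45→16:45; 9 h 30 min

9.50 hours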